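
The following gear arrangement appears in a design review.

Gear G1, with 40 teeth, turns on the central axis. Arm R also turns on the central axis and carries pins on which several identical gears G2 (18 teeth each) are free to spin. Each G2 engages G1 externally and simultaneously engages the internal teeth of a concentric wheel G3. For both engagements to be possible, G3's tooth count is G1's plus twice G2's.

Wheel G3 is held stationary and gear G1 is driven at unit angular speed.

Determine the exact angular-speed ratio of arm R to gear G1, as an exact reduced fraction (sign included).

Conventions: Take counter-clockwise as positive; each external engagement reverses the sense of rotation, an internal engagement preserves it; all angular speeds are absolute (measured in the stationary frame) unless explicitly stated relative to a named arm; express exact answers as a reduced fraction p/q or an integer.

10/29

planetary set (40T centre, 18T on arm, 76T internal) — Willis relation
ring teeth: 40 + 2·18 = 76
40(ω_sun−ω_arm) = −76(ω_ring−ω_arm),  ω_ring = 0, ω_sun = 1
40(1−ω_arm) = −76(0−ω_arm)  ⇒  116·ω_arm = 40  ⇒  ω_arm = 10/29
ω_out/ω_in = 10/29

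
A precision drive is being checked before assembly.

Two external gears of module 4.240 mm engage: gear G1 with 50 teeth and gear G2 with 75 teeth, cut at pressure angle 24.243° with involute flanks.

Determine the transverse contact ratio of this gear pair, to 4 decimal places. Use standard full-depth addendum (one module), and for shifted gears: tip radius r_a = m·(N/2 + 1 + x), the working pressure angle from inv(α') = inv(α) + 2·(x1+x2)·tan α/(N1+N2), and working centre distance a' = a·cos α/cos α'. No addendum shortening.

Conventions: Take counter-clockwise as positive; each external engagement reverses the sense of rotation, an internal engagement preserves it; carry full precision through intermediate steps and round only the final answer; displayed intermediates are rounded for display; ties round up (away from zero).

recognized (one external pair, fixed centres): single-mesh tooth geometry, m = 4.240, N1 = 50, N2 = 75
base radii: r_b1 = 96.652095, r_b2 = 144.978142
tip radii: r_a1 = 110.240000, r_a2 = 163.240000
no profile shift: α' = α, a' = a
action lengths: √(r_a1²−r_b1²) = 53.021035, √(r_a2²−r_b2²) = 75.024235
base pitch p_b = π·m·cos α = 12.145660
CR = (53.021035 + 75.024235 − 265.000000·sin 24.24300°)/12.145660 = 1.583635
contact ratio ≈ 1.5836

1.5836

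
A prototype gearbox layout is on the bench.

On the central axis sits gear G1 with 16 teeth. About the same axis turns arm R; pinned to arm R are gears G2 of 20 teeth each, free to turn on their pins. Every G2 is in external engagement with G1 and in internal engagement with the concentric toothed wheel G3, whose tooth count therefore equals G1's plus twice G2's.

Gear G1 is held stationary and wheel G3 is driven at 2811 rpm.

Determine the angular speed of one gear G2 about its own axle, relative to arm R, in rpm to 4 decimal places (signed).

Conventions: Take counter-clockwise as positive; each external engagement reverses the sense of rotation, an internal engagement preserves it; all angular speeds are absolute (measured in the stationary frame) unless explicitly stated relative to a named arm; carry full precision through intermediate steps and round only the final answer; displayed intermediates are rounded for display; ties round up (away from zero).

recognized (axles ride arm R): planetary set, 16/20/56 teeth
normalise by the input: solve with ω_ring = 1, then scale by 2811 rpm
ring teeth: 16 + 2·20 = 56
16(ω_sun−ω_arm) = −56(ω_ring−ω_arm),  ω_sun = 0, ω_ring = 1
16(0−ω_arm) = −56(1−ω_arm)  ⇒  72·ω_arm = 56  ⇒  ω_arm = 7/9
sun–planet mesh: 16·(0−7/9) = −20·(ω_p−ω_arm)  ⇒  ω_p−ω_arm = 28/45
scale: ω_p−ω_arm = 28/45 × 2811 rpm = +1749.0667 rpm

+1749.0667 rpm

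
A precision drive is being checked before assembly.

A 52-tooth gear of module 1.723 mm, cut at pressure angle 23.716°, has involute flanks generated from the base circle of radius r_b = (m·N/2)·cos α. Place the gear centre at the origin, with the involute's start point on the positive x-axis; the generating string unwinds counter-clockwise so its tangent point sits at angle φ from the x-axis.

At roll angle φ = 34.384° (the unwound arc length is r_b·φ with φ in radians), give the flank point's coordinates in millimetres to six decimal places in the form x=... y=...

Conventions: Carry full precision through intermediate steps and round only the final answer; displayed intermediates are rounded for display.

x=47.748536 y=2.849699

class = single-mesh tooth geometry [base-circle involute, m = 1.723, 52T]
pitch radius r_p = m·N/2 = 1.723·52/2 = 44.798000
base radius r_b = r_p·cos α = 44.798000·cos 23.716° = 41.014823
roll angle φ = 34.384° = 0.60011401 rad
x = r_b·(cos φ + φ·sin φ) = 47.748536
y = r_b·(sin φ − φ·cos φ) = 2.849699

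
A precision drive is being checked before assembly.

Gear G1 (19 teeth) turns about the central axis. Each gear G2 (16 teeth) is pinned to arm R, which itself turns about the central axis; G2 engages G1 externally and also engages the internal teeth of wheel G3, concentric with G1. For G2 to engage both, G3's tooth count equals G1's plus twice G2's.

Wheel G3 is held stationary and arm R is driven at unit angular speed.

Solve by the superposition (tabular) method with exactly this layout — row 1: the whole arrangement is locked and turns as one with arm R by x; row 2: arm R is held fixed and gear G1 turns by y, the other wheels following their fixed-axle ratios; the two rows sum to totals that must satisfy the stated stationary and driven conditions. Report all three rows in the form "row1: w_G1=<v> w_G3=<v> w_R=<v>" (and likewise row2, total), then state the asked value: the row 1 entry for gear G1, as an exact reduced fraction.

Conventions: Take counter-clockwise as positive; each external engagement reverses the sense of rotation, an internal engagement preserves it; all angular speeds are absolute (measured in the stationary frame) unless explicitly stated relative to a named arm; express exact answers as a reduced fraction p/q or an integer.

row1: w_G1=1 w_G3=1 w_R=1
row2: w_G1=51/19 w_G3=-1 w_R=0
total: w_G1=70/19 w_G3=0 w_R=1
asked value: 1

class = planetary set [G3 = 19+2·16 = 51; Willis about the carrier]
row 1 (train locked, turned with arm): all members turn x
row 2: sun turns y, ring = −(19/51)·y, arm 0
boundary: total ω_ring = x − (19/51)·y = 0 and total ω_arm = x = 1  ⇒  y = 51/19, x = 1
row 2 ring = −(19/51)·51/19 = -1
totals (row 1 + row 2): sun 1 + 51/19 = 70/19, ring 1 + (-1) = 0, arm 1 + 0 = 1
asked cell (row1, sun) = 1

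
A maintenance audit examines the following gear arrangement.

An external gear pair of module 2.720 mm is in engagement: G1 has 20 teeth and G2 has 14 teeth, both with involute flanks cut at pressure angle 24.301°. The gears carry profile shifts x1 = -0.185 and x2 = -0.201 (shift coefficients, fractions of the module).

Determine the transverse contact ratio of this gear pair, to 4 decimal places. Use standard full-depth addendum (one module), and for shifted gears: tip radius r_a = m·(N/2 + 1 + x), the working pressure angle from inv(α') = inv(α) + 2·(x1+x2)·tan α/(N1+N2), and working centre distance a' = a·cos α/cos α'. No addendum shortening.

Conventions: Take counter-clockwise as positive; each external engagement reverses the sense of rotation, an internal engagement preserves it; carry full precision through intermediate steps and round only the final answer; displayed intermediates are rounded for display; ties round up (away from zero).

1.5311

class = single-mesh tooth geometry [involute pair 20T × 14T, m = 2.720]
base radii: r_b1 = 24.789974, r_b2 = 17.352982
tip radii: r_a1 = 29.416800, r_a2 = 21.213280
inv(α') = inv(24.301°) + 2·(-0.185-0.201)·tan α/(20+14) = 0.01715329  ⇒  α' = 20.92521°
a' = a·cos α / cos α' = 46.2400·cos 24.301°/cos 20.92521° = 45.118645
action lengths: √(r_a1²−r_b1²) = 15.836834, √(r_a2²−r_b2²) = 12.201528
base pitch p_b = π·m·cos α = 7.788000
CR = (15.836834 + 12.201528 − 45.118645·sin 20.92521°)/7.788000 = 1.531110
contact ratio ≈ 1.5311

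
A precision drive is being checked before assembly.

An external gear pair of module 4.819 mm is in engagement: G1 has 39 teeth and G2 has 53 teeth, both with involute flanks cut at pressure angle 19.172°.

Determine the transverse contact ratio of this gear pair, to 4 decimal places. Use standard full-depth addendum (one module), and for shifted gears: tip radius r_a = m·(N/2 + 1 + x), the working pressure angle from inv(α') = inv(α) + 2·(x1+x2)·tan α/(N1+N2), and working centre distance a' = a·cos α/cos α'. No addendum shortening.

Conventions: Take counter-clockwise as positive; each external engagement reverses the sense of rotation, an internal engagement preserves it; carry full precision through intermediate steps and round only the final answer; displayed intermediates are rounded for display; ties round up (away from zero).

topology: single-mesh involute geometry — m = 4.819, 39T/53T pair
base radii: r_b1 = 88.758612, r_b2 = 120.620677
tip radii: r_a1 = 98.789500, r_a2 = 132.522500
no profile shift: α' = α, a' = a
action lengths: √(r_a1²−r_b1²) = 43.373658, √(r_a2²−r_b2²) = 54.889573
base pitch p_b = π·m·cos α = 14.299662
CR = (43.373658 + 54.889573 − 221.674000·sin 19.17200°)/14.299662 = 1.780767
contact ratio ≈ 1.7808

1.7808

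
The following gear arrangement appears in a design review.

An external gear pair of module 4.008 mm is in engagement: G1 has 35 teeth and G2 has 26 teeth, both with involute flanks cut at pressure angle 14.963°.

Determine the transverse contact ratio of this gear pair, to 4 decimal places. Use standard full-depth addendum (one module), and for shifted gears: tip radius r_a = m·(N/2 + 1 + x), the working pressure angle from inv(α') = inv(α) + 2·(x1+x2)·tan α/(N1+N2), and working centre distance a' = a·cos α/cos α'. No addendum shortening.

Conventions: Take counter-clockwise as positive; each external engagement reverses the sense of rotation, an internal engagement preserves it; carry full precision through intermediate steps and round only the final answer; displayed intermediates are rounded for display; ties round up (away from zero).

topology: single-mesh involute geometry — m = 4.008, 35T/26T pair
base radii: r_b1 = 67.761746, r_b2 = 50.337297
tip radii: r_a1 = 74.148000, r_a2 = 56.112000
no profile shift: α' = α, a' = a
action lengths: √(r_a1²−r_b1²) = 30.104346, √(r_a2²−r_b2²) = 24.793407
base pitch p_b = π·m·cos α = 12.164560
CR = (30.104346 + 24.793407 − 122.244000·sin 14.96300°)/12.164560 = 1.918272
contact ratio ≈ 1.9183

1.9183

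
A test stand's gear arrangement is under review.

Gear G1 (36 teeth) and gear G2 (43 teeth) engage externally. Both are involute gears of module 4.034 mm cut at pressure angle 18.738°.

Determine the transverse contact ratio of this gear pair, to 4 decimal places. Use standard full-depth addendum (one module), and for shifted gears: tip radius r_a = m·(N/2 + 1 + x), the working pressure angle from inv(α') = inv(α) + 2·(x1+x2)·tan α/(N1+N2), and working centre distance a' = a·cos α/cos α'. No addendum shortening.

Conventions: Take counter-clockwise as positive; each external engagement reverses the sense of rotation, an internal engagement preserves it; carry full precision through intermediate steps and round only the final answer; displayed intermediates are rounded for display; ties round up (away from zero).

recognized (one external pair, fixed centres): single-mesh tooth geometry, m = 4.034, N1 = 36, N2 = 43
base radii: r_b1 = 68.763377, r_b2 = 82.134034
tip radii: r_a1 = 76.646000, r_a2 = 90.765000
no profile shift: α' = α, a' = a
action lengths: √(r_a1²−r_b1²) = 33.855683, √(r_a2²−r_b2²) = 38.630113
base pitch p_b = π·m·cos α = 12.001473
CR = (33.855683 + 38.630113 − 159.343000·sin 18.73800°)/12.001473 = 1.774638
contact ratio ≈ 1.7746

1.7746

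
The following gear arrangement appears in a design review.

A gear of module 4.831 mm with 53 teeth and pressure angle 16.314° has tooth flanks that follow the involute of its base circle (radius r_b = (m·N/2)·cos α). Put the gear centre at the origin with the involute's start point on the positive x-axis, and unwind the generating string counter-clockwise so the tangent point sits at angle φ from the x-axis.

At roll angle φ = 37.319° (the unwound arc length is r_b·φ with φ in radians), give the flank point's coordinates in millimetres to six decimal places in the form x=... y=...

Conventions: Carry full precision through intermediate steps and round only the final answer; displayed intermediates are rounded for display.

class = single-mesh tooth geometry [base-circle involute, m = 4.831, 53T]
pitch radius r_p = m·N/2 = 4.831·53/2 = 128.021500
base radius r_b = r_p·cos α = 128.021500·cos 16.314° = 122.866930
roll angle φ = 37.319° = 0.65133942 rad
x = r_b·(cos φ + φ·sin φ) = 146.229882
y = r_b·(sin φ − φ·cos φ) = 10.844215

x=146.229882 y=10.844215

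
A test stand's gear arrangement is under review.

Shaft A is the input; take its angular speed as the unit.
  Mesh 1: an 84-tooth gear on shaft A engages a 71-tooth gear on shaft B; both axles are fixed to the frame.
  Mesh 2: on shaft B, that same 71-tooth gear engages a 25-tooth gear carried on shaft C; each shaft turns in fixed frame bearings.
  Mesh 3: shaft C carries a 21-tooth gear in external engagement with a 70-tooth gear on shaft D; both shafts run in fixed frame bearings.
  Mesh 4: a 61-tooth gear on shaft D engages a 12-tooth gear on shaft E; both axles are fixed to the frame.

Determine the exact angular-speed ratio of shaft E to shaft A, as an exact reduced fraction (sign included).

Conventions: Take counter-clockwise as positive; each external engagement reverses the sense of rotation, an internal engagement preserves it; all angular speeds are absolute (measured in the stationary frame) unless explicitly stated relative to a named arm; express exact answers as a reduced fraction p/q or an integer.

1281/250

class = fixed-axis compound train [4 meshes; 4 ratios multiply, 4 sense flips]
mesh 1 [84T→71T]: running ratio 84/71, sense −
mesh 2 [71T→25T]: running ratio 84/25, sense +
mesh 3 [21T→70T]: running ratio 126/125, sense −
mesh 4 [61T→12T]: running ratio 1281/250, sense +
ω_out/ω_in = 1281/250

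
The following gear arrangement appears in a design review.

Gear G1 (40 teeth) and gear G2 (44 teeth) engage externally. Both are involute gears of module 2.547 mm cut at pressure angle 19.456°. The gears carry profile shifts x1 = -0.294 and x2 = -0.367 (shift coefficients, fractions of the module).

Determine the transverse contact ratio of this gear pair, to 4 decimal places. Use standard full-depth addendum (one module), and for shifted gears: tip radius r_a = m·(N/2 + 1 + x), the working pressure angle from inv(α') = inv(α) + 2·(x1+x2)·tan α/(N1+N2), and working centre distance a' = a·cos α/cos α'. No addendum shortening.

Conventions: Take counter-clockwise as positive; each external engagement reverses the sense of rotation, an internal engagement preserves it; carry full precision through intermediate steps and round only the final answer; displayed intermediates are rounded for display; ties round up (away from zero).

class = single-mesh tooth geometry [involute pair 40T × 44T, m = 2.547]
base radii: r_b1 = 48.031202, r_b2 = 52.834322
tip radii: r_a1 = 52.738182, r_a2 = 57.646251
inv(α') = inv(19.456°) + 2·(-0.294-0.367)·tan α/(40+44) = 0.00812375  ⇒  α' = 16.42756°
a' = a·cos α / cos α' = 106.9740·cos 19.456°/cos 16.42756° = 105.158290
action lengths: √(r_a1²−r_b1²) = 21.778878, √(r_a2²−r_b2²) = 23.056988
base pitch p_b = π·m·cos α = 7.544724
CR = (21.778878 + 23.056988 − 105.158290·sin 16.42756°)/7.544724 = 2.000974
contact ratio ≈ 2.0010

2.0010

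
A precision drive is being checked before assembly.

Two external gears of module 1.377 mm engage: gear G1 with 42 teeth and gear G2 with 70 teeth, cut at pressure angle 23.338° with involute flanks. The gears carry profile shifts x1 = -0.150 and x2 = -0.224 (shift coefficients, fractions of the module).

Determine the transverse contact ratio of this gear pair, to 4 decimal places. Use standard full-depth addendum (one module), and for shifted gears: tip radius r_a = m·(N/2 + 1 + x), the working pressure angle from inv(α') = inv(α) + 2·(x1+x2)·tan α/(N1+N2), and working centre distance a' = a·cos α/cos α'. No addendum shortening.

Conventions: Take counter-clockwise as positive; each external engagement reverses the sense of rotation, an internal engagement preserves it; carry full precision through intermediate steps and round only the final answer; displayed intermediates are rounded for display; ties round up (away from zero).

1.6624

topology: single-mesh involute geometry — m = 1.377, 42T/70T pair
base radii: r_b1 = 26.551122, r_b2 = 44.251870
tip radii: r_a1 = 30.087450, r_a2 = 49.263552
inv(α') = inv(23.338°) + 2·(-0.150-0.224)·tan α/(42+70) = 0.02124806  ⇒  α' = 22.41064°
a' = a·cos α / cos α' = 77.1120·cos 23.338°/cos 22.41064° = 76.587222
action lengths: √(r_a1²−r_b1²) = 14.152475, √(r_a2²−r_b2²) = 21.648777
base pitch p_b = π·m·cos α = 3.972039
CR = (14.152475 + 21.648777 − 76.587222·sin 22.41064°)/3.972039 = 1.662367
contact ratio ≈ 1.6624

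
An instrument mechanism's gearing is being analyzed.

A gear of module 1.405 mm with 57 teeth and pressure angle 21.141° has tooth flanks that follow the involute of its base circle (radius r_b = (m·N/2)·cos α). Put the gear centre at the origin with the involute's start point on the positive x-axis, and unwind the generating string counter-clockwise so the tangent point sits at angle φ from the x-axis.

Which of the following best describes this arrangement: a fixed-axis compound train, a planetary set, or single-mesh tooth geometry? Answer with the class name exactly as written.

single-mesh tooth geometry

class = single-mesh tooth geometry [base-circle involute, m = 1.405, 57T]
classification: single-mesh tooth geometry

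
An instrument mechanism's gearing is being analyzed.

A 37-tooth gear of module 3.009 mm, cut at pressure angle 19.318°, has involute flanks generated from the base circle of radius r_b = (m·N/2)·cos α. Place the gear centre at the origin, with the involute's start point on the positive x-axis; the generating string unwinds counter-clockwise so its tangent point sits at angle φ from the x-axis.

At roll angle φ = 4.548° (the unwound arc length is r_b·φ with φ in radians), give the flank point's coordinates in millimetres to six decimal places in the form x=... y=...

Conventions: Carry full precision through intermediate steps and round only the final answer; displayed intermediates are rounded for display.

recognized (one wheel, involute flank): single-mesh tooth geometry, m = 3.009, N = 37
pitch radius r_p = m·N/2 = 3.009·37/2 = 55.666500
base radius r_b = r_p·cos α = 55.666500·cos 19.318° = 52.532313
roll angle φ = 4.548° = 0.07937757 rad
x = r_b·(cos φ + φ·sin φ) = 52.697550
y = r_b·(sin φ − φ·cos φ) = 0.008752

x=52.697550 y=0.008752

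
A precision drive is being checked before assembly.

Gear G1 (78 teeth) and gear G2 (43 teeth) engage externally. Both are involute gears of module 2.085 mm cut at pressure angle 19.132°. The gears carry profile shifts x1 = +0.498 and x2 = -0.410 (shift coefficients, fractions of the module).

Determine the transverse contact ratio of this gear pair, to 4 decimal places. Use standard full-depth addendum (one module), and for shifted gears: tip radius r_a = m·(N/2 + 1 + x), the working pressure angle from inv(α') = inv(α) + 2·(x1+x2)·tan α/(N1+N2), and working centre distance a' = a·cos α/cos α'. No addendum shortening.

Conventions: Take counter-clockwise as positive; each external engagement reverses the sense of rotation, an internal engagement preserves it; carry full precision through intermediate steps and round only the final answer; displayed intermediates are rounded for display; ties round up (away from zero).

single-mesh involute tooth geometry (78T engaging 43T at module 2.085)
base radii: r_b1 = 76.823648, r_b2 = 42.351498
tip radii: r_a1 = 84.438330, r_a2 = 46.057650
inv(α') = inv(19.132°) + 2·(+0.498-0.410)·tan α/(78+43) = 0.01349484  ⇒  α' = 19.36905°
a' = a·cos α / cos α' = 126.1425·cos 19.132°/cos 19.36905° = 126.324890
action lengths: √(r_a1²−r_b1²) = 35.042241, √(r_a2²−r_b2²) = 18.101318
base pitch p_b = π·m·cos α = 6.188426
CR = (35.042241 + 18.101318 − 126.324890·sin 19.36905°)/6.188426 = 1.817539
contact ratio ≈ 1.8175

1.8175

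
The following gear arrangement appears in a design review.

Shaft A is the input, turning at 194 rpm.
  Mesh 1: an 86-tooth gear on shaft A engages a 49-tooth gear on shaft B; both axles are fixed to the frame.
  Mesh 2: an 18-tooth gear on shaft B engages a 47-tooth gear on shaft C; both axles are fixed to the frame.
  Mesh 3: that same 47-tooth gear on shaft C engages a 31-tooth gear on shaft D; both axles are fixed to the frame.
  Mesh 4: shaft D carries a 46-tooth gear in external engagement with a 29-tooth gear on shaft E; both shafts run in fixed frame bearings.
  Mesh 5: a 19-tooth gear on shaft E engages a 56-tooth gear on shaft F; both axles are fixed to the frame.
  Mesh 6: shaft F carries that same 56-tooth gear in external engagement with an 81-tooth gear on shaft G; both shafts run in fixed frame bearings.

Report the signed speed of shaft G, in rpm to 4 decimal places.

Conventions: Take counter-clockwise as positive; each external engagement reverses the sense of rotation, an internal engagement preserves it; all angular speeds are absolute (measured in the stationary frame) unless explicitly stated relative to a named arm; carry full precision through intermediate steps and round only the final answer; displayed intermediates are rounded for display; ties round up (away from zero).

topology: fixed-axis compound train — 6 meshes, A→G
mesh 1 [86T→49T]: ω = 194.0000×86/49 = 340.4898 rpm, sense flips to −
mesh 2 [18T→47T]: ω = 340.4898×18/47 = 130.4003 rpm, sense flips to +
mesh 3 [47T→31T]: ω = 130.4003×47/31 = 197.7038 rpm, sense flips to −
mesh 4 [46T→29T]: ω = 197.7038×46/29 = 313.5991 rpm, sense flips to +
mesh 5 [19T→56T]: ω = 313.5991×19/56 = 106.3997 rpm, sense flips to −
mesh 6 [56T→81T]: ω = 106.3997×56/81 = 73.5603 rpm, sense flips to +
signed output speed = +73.5603 rpm

+73.5603 rpm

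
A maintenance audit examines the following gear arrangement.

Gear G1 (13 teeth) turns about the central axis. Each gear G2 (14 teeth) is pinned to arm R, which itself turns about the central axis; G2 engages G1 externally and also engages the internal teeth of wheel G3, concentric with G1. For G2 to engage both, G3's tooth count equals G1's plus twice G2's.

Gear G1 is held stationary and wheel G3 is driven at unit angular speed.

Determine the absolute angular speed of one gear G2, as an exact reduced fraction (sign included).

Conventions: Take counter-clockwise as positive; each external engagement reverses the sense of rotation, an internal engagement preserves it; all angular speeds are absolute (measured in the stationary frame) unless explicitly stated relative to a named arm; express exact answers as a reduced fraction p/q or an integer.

41/28

planetary set (13T centre, 14T on arm, 41T internal) — Willis relation
ring teeth: 13 + 2·14 = 41
13(ω_sun−ω_arm) = −41(ω_ring−ω_arm),  ω_sun = 0, ω_ring = 1
13(0−ω_arm) = −41(1−ω_arm)  ⇒  54·ω_arm = 41  ⇒  ω_arm = 41/54
sun–planet mesh: 13·(0−41/54) = −14·(ω_p−ω_arm)  ⇒  ω_p−ω_arm = 533/756
ω_p = 41/54 + 533/756 = 41/28
exact speed ratio = 41/28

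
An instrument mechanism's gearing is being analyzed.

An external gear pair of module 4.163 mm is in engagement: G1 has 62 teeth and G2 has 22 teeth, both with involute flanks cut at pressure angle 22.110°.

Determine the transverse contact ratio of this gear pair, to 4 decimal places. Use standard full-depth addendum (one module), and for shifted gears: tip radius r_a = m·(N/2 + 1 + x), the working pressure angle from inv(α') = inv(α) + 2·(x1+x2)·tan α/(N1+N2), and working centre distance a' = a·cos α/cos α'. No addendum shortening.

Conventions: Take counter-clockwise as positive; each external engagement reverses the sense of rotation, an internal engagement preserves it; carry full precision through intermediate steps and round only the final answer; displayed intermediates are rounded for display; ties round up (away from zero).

1.5939

class = single-mesh tooth geometry [involute pair 62T × 22T, m = 4.163]
base radii: r_b1 = 119.562824, r_b2 = 42.425518
tip radii: r_a1 = 133.216000, r_a2 = 49.956000
no profile shift: α' = α, a' = a
action lengths: √(r_a1²−r_b1²) = 58.747203, √(r_a2²−r_b2²) = 26.375696
base pitch p_b = π·m·cos α = 12.116700
CR = (58.747203 + 26.375696 − 174.846000·sin 22.11000°)/12.116700 = 1.593942
contact ratio ≈ 1.5939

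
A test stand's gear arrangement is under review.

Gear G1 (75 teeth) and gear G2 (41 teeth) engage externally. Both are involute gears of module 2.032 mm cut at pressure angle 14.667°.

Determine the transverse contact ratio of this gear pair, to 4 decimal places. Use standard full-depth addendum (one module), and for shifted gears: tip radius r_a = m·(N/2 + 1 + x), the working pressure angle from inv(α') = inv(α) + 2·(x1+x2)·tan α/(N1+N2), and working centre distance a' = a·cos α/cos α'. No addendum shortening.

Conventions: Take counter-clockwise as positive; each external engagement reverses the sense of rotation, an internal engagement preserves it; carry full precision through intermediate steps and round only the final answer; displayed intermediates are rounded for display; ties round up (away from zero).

single-mesh involute tooth geometry (75T engaging 41T at module 2.032)
base radii: r_b1 = 73.716927, r_b2 = 40.298587
tip radii: r_a1 = 78.232000, r_a2 = 43.688000
no profile shift: α' = α, a' = a
action lengths: √(r_a1²−r_b1²) = 26.192755, √(r_a2²−r_b2²) = 16.872025
base pitch p_b = π·m·cos α = 6.175695
CR = (26.192755 + 16.872025 − 117.856000·sin 14.66700°)/6.175695 = 2.141224
contact ratio ≈ 2.1412

2.1412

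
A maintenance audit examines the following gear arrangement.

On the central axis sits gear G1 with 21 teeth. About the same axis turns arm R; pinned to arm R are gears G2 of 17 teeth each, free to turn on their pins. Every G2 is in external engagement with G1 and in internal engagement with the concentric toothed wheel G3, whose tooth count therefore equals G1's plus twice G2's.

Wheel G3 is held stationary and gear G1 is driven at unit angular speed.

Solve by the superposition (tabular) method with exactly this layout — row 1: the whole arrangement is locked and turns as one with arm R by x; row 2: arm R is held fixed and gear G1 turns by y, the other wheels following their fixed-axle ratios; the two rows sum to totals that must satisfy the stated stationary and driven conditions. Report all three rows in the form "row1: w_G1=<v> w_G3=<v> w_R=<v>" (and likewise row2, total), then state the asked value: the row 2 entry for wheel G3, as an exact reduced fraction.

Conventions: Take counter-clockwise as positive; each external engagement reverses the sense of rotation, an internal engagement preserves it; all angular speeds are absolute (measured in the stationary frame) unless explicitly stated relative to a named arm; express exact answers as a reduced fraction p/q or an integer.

topology: planetary set — G1 21T / G2 17T / G3 55T, arm = carrier (Willis)
row 1 — lock + rotate with arm: ω_sun = ω_ring = ω_arm = x
row 2 (arm held, sun turns y): ω_ring = −(21/55)·y, ω_arm = 0
boundary: total ω_ring = x − (21/55)·y = 0 and total ω_sun = x + y = 1  ⇒  y = 55/76, x = 21/76
row 2 ring = −(21/55)·55/76 = -21/76
totals (row 1 + row 2): sun 21/76 + 55/76 = 1, ring 21/76 + (-21/76) = 0, arm 21/76 + 0 = 21/76
asked cell (row2, ring) = -21/76

row1: w_G1=21/76 w_G3=21/76 w_R=21/76
row2: w_G1=55/76 w_G3=-21/76 w_R=0
total: w_G1=1 w_G3=0 w_R=21/76
asked value: -21/76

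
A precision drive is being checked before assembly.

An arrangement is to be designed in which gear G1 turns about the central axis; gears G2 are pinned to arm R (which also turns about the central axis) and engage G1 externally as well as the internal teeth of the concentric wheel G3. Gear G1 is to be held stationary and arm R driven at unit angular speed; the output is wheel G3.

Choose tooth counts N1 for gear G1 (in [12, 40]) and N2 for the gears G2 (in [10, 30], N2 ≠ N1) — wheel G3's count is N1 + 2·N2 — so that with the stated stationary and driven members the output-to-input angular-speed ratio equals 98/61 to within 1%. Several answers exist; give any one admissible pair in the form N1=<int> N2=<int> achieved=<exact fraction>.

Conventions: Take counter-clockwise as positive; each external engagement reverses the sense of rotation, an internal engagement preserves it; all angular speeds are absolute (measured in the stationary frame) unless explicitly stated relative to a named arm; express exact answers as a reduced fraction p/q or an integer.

N1=37 N2=12 achieved=98/61

design class (target 98/61): planetary set
Willis with ω_sun = 0: ω_ring/ω_arm = (N1+N3)/N3; set equal to 98/61  ⇒  N3/N1 = 1/(98/61 − 1) = 61/37
N3 = N1 + 2·N2  ⇒  N2/N1 = (N3/N1 − 1)/2 = (61/37 − 1)/2 = 12/37
smallest multiple with N1 ≥ 12 and N2 ≥ 10: k = 1  ⇒  N1 = 1·37 = 37, N2 = 1·12 = 12 (N1 ≤ 40, N2 ≤ 30, N2 ≠ N1 ✓), N3 = 37 + 2·12 = 61
check: (N1+N3)/N3 with N1 = 37, N3 = 61 gives 98/61; |achieved − target| = 0 ≤ 49/3050 ✓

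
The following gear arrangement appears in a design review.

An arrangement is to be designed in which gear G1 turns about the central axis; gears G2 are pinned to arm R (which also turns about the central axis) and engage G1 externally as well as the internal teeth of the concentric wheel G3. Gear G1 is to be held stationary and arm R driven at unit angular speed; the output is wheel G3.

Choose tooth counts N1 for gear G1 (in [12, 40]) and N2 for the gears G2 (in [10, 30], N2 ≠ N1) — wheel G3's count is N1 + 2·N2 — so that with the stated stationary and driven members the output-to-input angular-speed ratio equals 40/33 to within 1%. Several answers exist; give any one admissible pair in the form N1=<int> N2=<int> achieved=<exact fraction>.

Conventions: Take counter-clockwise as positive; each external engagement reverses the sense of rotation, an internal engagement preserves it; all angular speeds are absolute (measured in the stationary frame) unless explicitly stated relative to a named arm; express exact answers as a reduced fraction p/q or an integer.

N1=14 N2=26 achieved=40/33

class = planetary set [ratio 40/33 wanted; Willis about the carrier]
Willis with ω_sun = 0: ω_ring/ω_arm = (N1+N3)/N3; set equal to 40/33  ⇒  N3/N1 = 1/(40/33 − 1) = 33/7
N3 = N1 + 2·N2  ⇒  N2/N1 = (N3/N1 − 1)/2 = (33/7 − 1)/2 = 13/7
smallest multiple with N1 ≥ 12 and N2 ≥ 10: k = 2  ⇒  N1 = 2·7 = 14, N2 = 2·13 = 26 (N1 ≤ 40, N2 ≤ 30, N2 ≠ N1 ✓), N3 = 14 + 2·26 = 66
check: (N1+N3)/N3 with N1 = 14, N3 = 66 gives 40/33; |achieved − target| = 0 ≤ 2/165 ✓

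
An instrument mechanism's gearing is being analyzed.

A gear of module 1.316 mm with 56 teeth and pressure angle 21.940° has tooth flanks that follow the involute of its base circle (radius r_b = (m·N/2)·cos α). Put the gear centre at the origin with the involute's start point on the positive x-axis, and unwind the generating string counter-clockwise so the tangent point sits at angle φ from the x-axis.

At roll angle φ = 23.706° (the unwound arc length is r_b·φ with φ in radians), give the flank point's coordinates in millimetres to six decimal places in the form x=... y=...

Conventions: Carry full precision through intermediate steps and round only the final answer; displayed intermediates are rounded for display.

class = single-mesh tooth geometry [base-circle involute, m = 1.316, 56T]
pitch radius r_p = m·N/2 = 1.316·56/2 = 36.848000
base radius r_b = r_p·cos α = 36.848000·cos 21.940° = 34.179307
roll angle φ = 23.706° = 0.41374775 rad
x = r_b·(cos φ + φ·sin φ) = 36.980819
y = r_b·(sin φ − φ·cos φ) = 0.793224

x=36.980819 y=0.793224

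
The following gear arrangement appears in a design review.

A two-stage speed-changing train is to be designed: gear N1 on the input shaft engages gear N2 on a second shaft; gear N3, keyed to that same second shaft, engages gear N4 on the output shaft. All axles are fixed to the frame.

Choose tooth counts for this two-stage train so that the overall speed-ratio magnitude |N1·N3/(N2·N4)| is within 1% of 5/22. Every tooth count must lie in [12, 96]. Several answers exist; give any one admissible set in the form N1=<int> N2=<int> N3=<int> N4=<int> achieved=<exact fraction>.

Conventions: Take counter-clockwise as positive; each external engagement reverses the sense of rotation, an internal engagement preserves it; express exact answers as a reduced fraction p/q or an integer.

design class (target 5/22): fixed-axis compound train
target = 5/22 in lowest terms: an exact hit needs N1·N3 = k·5 and N2·N4 = k·22 for one integer k, every count in [12, 96]; additionally prefer no 1:1 stage (N1 ≠ N2, N3 ≠ N4)
k = 1…35: no 1:1-free in-range split of k·5 and k·22 into factor pairs; take k = 36
k = 36: N1·N3 = 180 = 12·15, N2·N4 = 792 = 66·12
achieved = 12·15/(66·12) = 5/22; |achieved − target| = 0 ≤ 1/440 ✓

N1=12 N2=66 N3=15 N4=12 achieved=5/22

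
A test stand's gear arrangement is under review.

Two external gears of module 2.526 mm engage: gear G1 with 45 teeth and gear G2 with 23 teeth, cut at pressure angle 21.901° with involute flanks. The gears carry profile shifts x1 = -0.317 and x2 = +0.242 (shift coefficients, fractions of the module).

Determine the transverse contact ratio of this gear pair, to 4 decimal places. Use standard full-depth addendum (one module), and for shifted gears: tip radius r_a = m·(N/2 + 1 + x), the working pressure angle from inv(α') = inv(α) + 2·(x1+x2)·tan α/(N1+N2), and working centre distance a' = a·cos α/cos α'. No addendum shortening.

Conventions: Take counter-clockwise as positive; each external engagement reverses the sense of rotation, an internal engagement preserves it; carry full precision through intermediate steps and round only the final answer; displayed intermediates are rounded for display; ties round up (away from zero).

1.5672

single-mesh involute tooth geometry (45T engaging 23T at module 2.526)
base radii: r_b1 = 52.733203, r_b2 = 26.952526
tip radii: r_a1 = 58.560258, r_a2 = 32.186292
inv(α') = inv(21.901°) + 2·(-0.317+0.242)·tan α/(45+23) = 0.01888633  ⇒  α' = 21.58150°
a' = a·cos α / cos α' = 85.8840·cos 21.901°/cos 21.58150° = 85.693230
action lengths: √(r_a1²−r_b1²) = 25.465920, √(r_a2²−r_b2²) = 17.593144
base pitch p_b = π·m·cos α = 7.362944
CR = (25.465920 + 17.593144 − 85.693230·sin 21.58150°)/7.362944 = 1.567173
contact ratio ≈ 1.5672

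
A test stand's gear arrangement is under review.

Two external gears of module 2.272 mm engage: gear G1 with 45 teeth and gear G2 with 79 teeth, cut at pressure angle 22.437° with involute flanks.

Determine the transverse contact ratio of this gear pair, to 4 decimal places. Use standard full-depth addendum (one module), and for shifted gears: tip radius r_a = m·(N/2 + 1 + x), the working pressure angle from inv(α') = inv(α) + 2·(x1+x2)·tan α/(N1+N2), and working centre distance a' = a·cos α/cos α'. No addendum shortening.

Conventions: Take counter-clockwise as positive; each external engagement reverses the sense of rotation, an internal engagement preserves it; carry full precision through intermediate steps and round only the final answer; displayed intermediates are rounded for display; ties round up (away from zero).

recognized (one external pair, fixed centres): single-mesh tooth geometry, m = 2.272, N1 = 45, N2 = 79
base radii: r_b1 = 47.250204, r_b2 = 82.950357
tip radii: r_a1 = 53.392000, r_a2 = 92.016000
no profile shift: α' = α, a' = a
action lengths: √(r_a1²−r_b1²) = 24.862098, √(r_a2²−r_b2²) = 39.826906
base pitch p_b = π·m·cos α = 6.597373
CR = (24.862098 + 39.826906 − 140.864000·sin 22.43700°)/6.597373 = 1.656086
contact ratio ≈ 1.6561

1.6561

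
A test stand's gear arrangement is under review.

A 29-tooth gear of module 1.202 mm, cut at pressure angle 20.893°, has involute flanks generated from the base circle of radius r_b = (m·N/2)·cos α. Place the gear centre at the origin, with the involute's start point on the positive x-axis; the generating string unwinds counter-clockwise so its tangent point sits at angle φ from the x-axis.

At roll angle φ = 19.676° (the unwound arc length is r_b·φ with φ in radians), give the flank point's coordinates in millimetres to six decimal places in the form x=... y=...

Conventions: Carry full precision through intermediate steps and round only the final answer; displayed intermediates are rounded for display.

single-mesh involute tooth geometry (29T wheel at module 1.202)
pitch radius r_p = m·N/2 = 1.202·29/2 = 17.429000
base radius r_b = r_p·cos α = 17.429000·cos 20.893° = 16.283009
roll angle φ = 19.676° = 0.34341098 rad
x = r_b·(cos φ + φ·sin φ) = 17.215023
y = r_b·(sin φ − φ·cos φ) = 0.217233

x=17.215023 y=0.217233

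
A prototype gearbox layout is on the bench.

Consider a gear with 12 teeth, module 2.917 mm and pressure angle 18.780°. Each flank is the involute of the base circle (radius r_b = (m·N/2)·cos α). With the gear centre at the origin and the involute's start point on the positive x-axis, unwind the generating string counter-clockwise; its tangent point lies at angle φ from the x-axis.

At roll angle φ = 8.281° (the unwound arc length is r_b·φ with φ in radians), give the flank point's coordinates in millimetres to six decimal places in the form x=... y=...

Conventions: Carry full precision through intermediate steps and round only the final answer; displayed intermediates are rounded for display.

class = single-mesh tooth geometry [base-circle involute, m = 2.917, 12T]
pitch radius r_p = m·N/2 = 2.917·12/2 = 17.502000
base radius r_b = r_p·cos α = 17.502000·cos 18.780° = 16.570223
roll angle φ = 8.281° = 0.14453072 rad
x = r_b·(cos φ + φ·sin φ) = 16.742389
y = r_b·(sin φ − φ·cos φ) = 0.016641

x=16.742389 y=0.016641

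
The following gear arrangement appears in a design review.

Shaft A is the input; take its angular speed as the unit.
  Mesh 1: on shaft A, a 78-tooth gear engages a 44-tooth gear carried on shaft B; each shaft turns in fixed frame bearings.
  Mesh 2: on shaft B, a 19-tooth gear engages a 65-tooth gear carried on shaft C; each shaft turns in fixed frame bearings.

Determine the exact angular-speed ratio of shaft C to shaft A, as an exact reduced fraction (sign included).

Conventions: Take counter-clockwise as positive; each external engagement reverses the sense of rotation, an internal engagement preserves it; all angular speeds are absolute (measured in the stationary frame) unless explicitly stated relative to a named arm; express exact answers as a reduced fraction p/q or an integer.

class = fixed-axis compound train [2 meshes; 2 ratios multiply, 2 sense flips]
mesh 1 [78T→44T]: running ratio 39/22, sense −
mesh 2 [19T→65T]: running ratio 57/110, sense +
ω_out/ω_in = 57/110

57/110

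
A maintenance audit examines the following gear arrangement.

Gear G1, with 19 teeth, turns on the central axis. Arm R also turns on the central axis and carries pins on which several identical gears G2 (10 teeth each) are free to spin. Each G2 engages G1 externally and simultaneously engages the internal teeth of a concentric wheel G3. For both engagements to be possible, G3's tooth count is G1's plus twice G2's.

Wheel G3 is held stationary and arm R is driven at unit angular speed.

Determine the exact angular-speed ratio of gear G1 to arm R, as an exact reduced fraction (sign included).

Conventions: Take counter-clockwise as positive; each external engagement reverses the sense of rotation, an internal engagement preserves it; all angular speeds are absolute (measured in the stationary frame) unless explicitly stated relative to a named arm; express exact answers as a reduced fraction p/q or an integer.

58/19

class = planetary set [G3 = 19+2·10 = 39; Willis about the carrier]
ring teeth: 19 + 2·10 = 39
19(ω_sun−ω_arm) = −39(ω_ring−ω_arm),  ω_ring = 0, ω_arm = 1
ω_sun = 1 − (39/19)(0−1) = 58/19
ω_out/ω_in = 58/19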